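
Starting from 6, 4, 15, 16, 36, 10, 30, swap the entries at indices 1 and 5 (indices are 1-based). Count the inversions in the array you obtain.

There are 10 inversions.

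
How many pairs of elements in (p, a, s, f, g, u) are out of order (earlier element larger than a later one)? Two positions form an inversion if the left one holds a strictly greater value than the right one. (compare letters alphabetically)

Inversions: 5

For each element, count later entries that are smaller:
p → a, f, g → 3
a → none → 0
s → f, g → 2
f → none → 0
g → none → 0
u → none → 0
Sum: 3 + 0 + 2 + 0 + 0 + 0 = 5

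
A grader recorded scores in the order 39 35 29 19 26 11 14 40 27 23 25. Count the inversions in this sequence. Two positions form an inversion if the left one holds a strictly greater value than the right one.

Sweep left to right; for each value list the smaller values that follow it:
39 → 35, 29, 19, 26, 11, 14, 27, 23, 25 → 9
35 → 29, 19, 26, 11, 14, 27, 23, 25 → 8
29 → 19, 26, 11, 14, 27, 23, 25 → 7
19 → 11, 14 → 2
26 → 11, 14, 23, 25 → 4
11 → none → 0
14 → none → 0
40 → 27, 23, 25 → 3
27 → 23, 25 → 2
23 → none → 0
25 → none → 0
Sum: 9 + 8 + 7 + 2 + 4 + 0 + 0 + 3 + 2 + 0 + 0 = 35

Inversions: 35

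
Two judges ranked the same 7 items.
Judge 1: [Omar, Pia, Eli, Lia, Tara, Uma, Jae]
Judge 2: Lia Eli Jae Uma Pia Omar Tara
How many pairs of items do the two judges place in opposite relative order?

Assign each item its position (1..7) in the first ordering, then rewrite the second ordering as that position sequence:
positions: Omar→1, Pia→2, Eli→3, Lia→4, Tara→5, Uma→6, Jae→7
second ordering as positions: [4, 3, 7, 6, 2, 1, 5]
Discordant pairs = inversions in this position sequence.
4: 3, 2, 1 → 3
3: 2, 1 → 2
7: 6, 2, 1, 5 → 4
6: 2, 1, 5 → 3
2: 1 → 1
1: 0
5: 0
Total: 3 + 2 + 4 + 3 + 1 + 0 + 0 = 13

There are 13 discordant pairs.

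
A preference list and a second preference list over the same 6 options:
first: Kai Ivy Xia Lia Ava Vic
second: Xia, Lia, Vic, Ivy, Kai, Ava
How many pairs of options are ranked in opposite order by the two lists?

Assign each item its position (1..6) in the first ordering, then rewrite the second ordering as that position sequence:
positions: Kai→1, Ivy→2, Xia→3, Lia→4, Ava→5, Vic→6
second ordering as positions: [3, 4, 6, 2, 1, 5]
Discordant pairs = inversions in this position sequence.
3: 2, 1 → 2
4: 2, 1 → 2
6: 2, 1, 5 → 3
2: 1 → 1
1: 0
5: 0
Total: 2 + 2 + 3 + 1 + 0 + 0 = 8

8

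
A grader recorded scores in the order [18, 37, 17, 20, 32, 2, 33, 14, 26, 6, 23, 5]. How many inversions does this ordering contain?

Count, for each position, how many later elements it exceeds:
18 → 17, 2, 14, 6, 5 → 5
37 → 17, 20, 32, 2, 33, 14, 26, 6, 23, 5 → 10
17 → 2, 14, 6, 5 → 4
20 → 2, 14, 6, 5 → 4
32 → 2, 14, 26, 6, 23, 5 → 6
2 → none → 0
33 → 14, 26, 6, 23, 5 → 5
14 → 6, 5 → 2
26 → 6, 23, 5 → 3
6 → 5 → 1
23 → 5 → 1
5 → none → 0
Sum: 5 + 10 + 4 + 4 + 6 + 0 + 5 + 2 + 3 + 1 + 1 + 0 = 41

41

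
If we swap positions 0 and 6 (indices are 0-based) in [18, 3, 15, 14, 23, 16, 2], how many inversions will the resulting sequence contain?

Positions 0 and 6 hold 18 and 2; after swapping, the array is [2, 3, 15, 14, 23, 16, 18].
Count, for each position, how many later elements it exceeds:
2 → none → 0
3 → none → 0
15 → 14 → 1
14 → none → 0
23 → 16, 18 → 2
16 → none → 0
18 → none → 0
Sum: 0 + 0 + 1 + 0 + 2 + 0 + 0 = 3

3 inversions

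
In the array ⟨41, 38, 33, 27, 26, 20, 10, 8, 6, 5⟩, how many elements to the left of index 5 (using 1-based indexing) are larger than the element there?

4

The element at index 5 is 26.
Elements before it: 41, 38, 33, 27
Those larger than 26: 41, 38, 33, 27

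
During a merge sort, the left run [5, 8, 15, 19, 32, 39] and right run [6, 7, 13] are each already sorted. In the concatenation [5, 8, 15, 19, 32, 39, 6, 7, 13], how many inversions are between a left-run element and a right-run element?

Take each right-half value and tally the left-half values above it:
r = 6: 8, 15, 19, 32, 39 → 5
r = 7: 8, 15, 19, 32, 39 → 5
r = 13: 15, 19, 32, 39 → 4
Cross-inversions: 5 + 5 + 4 = 14

14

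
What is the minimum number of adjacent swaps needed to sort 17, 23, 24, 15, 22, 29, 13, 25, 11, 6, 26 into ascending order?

Minimum adjacent swaps = number of inversions (each swap of adjacent out-of-order elements removes one inversion and no swap can remove more).
Count inversions — for each element, later elements that are smaller:
17: 15, 13, 11, 6 → 4
23: 15, 22, 13, 11, 6 → 5
24: 15, 22, 13, 11, 6 → 5
15: 13, 11, 6 → 3
22: 13, 11, 6 → 3
29: 13, 25, 11, 6, 26 → 5
13: 11, 6 → 2
25: 11, 6 → 2
11: 6 → 1
6: none → 0
26: none → 0
Total inversions: 4 + 5 + 5 + 3 + 3 + 5 + 2 + 2 + 1 + 0 + 0 = 30

30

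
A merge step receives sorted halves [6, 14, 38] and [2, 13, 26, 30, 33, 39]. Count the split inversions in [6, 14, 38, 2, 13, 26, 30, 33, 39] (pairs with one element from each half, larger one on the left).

Cross-inversions: 8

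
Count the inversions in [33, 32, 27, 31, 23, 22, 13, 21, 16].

33

Element-by-element contributions:
33: 8
32: 7
27: 5
31: 5
23: 4
22: 3
13: 0
21: 1
16: 0
Sum: 8 + 7 + 5 + 5 + 4 + 3 + 0 + 1 + 0 = 33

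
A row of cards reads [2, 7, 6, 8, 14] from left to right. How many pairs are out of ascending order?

1 out-of-order pair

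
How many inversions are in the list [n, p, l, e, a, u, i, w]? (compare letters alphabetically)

Out-of-order pairs: 13

Sweep left to right; for each value list the smaller values that follow it:
n: 4
p: 4
l: 3
e: 1
a: 0
u: 1
i: 0
w: 0
Sum: 4 + 4 + 3 + 1 + 0 + 1 + 0 + 0 = 13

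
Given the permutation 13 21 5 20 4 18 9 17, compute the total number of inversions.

Count, for each position, how many later elements it exceeds:
13 → 5, 4, 9 → 3
21 → 5, 20, 4, 18, 9, 17 → 6
5 → 4 → 1
20 → 4, 18, 9, 17 → 4
4 → none → 0
18 → 9, 17 → 2
9 → none → 0
17 → none → 0
Sum: 3 + 6 + 1 + 4 + 0 + 2 + 0 + 0 = 16

16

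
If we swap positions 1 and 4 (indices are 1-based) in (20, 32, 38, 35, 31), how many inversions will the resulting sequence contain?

7

Positions 1 and 4 hold 20 and 35; after swapping, the array is [35, 32, 38, 20, 31].
For each element, count later entries that are smaller:
35 → 32, 20, 31 → 3
32 → 20, 31 → 2
38 → 20, 31 → 2
20 → none → 0
31 → none → 0
Sum: 3 + 2 + 2 + 0 + 0 = 7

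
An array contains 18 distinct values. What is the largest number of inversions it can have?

The maximum occurs when the array is in strictly decreasing order: every one of the C(18, 2) pairs is inverted.
C(18, 2) = 18·17/2 = 153

153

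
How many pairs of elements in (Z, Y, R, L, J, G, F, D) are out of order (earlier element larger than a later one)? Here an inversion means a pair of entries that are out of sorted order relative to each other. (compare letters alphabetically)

There are 28 out-of-order pairs.

Element-by-element contributions:
Z → Y, R, L, J, G, F, D → 7
Y → R, L, J, G, F, D → 6
R → L, J, G, F, D → 5
L → J, G, F, D → 4
J → G, F, D → 3
G → F, D → 2
F → D → 1
D → none → 0
Sum: 7 + 6 + 5 + 4 + 3 + 2 + 1 + 0 = 28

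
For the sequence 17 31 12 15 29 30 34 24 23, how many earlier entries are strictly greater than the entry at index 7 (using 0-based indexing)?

The element at index 7 is 24.
Elements before it: 17, 31, 12, 15, 29, 30, 34
Those larger than 24: 31, 29, 30, 34

4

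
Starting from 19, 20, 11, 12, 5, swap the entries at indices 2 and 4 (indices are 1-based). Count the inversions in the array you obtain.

7 inversions

Positions 2 and 4 hold 20 and 12; after swapping, the array is [19, 12, 11, 20, 5].
Count, for each position, how many later elements it exceeds:
19: 3
12: 2
11: 1
20: 1
5: 0
Sum: 3 + 2 + 1 + 1 + 0 = 7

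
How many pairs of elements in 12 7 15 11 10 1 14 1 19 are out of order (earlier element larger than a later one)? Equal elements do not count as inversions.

18 inversions

Element-by-element contributions:
12 → 7, 11, 10, 1, 1 → 5
7 → 1, 1 → 2
15 → 11, 10, 1, 14, 1 → 5
11 → 10, 1, 1 → 3
10 → 1, 1 → 2
1 → none → 0
14 → 1 → 1
1 → none → 0
19 → none → 0
Sum: 5 + 2 + 5 + 3 + 2 + 0 + 1 + 0 + 0 = 18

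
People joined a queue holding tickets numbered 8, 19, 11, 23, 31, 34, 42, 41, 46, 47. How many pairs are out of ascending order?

Element-by-element contributions:
8 → none → 0
19 → 11 → 1
11 → none → 0
23 → none → 0
31 → none → 0
34 → none → 0
42 → 41 → 1
41 → none → 0
46 → none → 0
47 → none → 0
Sum: 0 + 1 + 0 + 0 + 0 + 0 + 1 + 0 + 0 + 0 = 2

2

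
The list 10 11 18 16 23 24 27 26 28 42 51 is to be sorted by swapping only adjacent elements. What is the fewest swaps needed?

Minimum adjacent swaps = number of inversions (each swap of adjacent out-of-order elements removes one inversion and no swap can remove more).
Count inversions — for each element, later elements that are smaller:
10: none → 0
11: none → 0
18: 16 → 1
16: none → 0
23: none → 0
24: none → 0
27: 26 → 1
26: none → 0
28: none → 0
42: none → 0
51: none → 0
Total inversions: 0 + 0 + 1 + 0 + 0 + 0 + 1 + 0 + 0 + 0 + 0 = 2

2 adjacent swaps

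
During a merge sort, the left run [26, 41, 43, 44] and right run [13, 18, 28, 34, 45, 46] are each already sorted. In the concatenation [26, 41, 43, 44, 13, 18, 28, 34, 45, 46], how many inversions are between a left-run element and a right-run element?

14 split inversions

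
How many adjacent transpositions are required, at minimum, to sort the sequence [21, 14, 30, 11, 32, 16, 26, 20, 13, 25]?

The minimum number of adjacent swaps to sort an array equals its inversion count, since every such swap removes exactly one inversion.
Count inversions — for each element, later elements that are smaller:
21: 14, 11, 16, 20, 13 → 5
14: 11, 13 → 2
30: 11, 16, 26, 20, 13, 25 → 6
11: none → 0
32: 16, 26, 20, 13, 25 → 5
16: 13 → 1
26: 20, 13, 25 → 3
20: 13 → 1
13: none → 0
25: none → 0
Total inversions: 5 + 2 + 6 + 0 + 5 + 1 + 3 + 1 + 0 + 0 = 23

23 adjacent swaps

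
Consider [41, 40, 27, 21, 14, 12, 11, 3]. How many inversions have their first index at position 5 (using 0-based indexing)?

2 such elements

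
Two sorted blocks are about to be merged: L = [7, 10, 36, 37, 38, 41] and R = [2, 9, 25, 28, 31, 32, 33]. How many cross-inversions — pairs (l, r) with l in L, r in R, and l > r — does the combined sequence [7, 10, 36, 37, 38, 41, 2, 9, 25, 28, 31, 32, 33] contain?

31

Count, for every r in R, how many entries of L exceed r:
r = 2: 7, 10, 36, 37, 38, 41 → 6
r = 9: 10, 36, 37, 38, 41 → 5
r = 25: 36, 37, 38, 41 → 4
r = 28: 36, 37, 38, 41 → 4
r = 31: 36, 37, 38, 41 → 4
r = 32: 36, 37, 38, 41 → 4
r = 33: 36, 37, 38, 41 → 4
Cross-inversions: 6 + 5 + 4 + 4 + 4 + 4 + 4 = 31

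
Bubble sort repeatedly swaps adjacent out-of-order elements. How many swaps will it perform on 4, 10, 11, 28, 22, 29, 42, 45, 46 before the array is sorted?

1 swap

Each adjacent swap fixes exactly one inversion, so the minimum swap count equals the number of inversions.
Count inversions — for each element, later elements that are smaller:
4: none → 0
10: none → 0
11: none → 0
28: 22 → 1
22: none → 0
29: none → 0
42: none → 0
45: none → 0
46: none → 0
Total inversions: 0 + 0 + 0 + 1 + 0 + 0 + 0 + 0 + 0 = 1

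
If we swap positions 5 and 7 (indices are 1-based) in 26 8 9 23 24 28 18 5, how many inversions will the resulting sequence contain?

Positions 5 and 7 hold 24 and 18; after swapping, the array is [26, 8, 9, 23, 18, 28, 24, 5].
For each element, count later entries that are smaller:
26 → 8, 9, 23, 18, 24, 5 → 6
8 → 5 → 1
9 → 5 → 1
23 → 18, 5 → 2
18 → 5 → 1
28 → 24, 5 → 2
24 → 5 → 1
5 → none → 0
Sum: 6 + 1 + 1 + 2 + 1 + 2 + 1 + 0 = 14

14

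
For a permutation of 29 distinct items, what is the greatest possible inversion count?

Inversions: 406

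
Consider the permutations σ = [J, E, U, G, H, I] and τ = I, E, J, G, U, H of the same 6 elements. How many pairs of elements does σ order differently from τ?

7

Assign each item its position (1..6) in the first ordering, then rewrite the second ordering as that position sequence:
positions: J→1, E→2, U→3, G→4, H→5, I→6
second ordering as positions: [6, 2, 1, 4, 3, 5]
Discordant pairs = inversions in this position sequence.
6: 2, 1, 4, 3, 5 → 5
2: 1 → 1
1: 0
4: 3 → 1
3: 0
5: 0
Total: 5 + 1 + 0 + 1 + 0 + 0 = 7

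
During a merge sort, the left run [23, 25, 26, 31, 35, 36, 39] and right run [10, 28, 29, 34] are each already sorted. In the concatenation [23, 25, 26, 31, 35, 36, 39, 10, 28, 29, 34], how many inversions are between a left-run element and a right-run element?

18 cross-inversions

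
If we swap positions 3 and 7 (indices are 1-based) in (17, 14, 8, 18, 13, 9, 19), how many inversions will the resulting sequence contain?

Positions 3 and 7 hold 8 and 19; after swapping, the array is [17, 14, 19, 18, 13, 9, 8].
Element-by-element contributions:
17 → 14, 13, 9, 8 → 4
14 → 13, 9, 8 → 3
19 → 18, 13, 9, 8 → 4
18 → 13, 9, 8 → 3
13 → 9, 8 → 2
9 → 8 → 1
8 → none → 0
Sum: 4 + 3 + 4 + 3 + 2 + 1 + 0 = 17

17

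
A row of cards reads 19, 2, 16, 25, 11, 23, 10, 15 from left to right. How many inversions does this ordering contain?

For each element, count later entries that are smaller:
19: 5
2: 0
16: 3
25: 4
11: 1
23: 2
10: 0
15: 0
Sum: 5 + 0 + 3 + 4 + 1 + 2 + 0 + 0 = 15

Inversions: 15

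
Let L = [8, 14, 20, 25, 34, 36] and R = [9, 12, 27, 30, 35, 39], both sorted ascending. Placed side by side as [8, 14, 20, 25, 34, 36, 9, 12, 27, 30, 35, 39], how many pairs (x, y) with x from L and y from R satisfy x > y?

15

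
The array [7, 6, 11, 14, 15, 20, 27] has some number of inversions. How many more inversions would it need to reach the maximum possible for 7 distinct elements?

Maximum inversions for 7 distinct elements is C(7, 2) = 7·6/2 = 21.
Current inversions — for each element, count later smaller elements:
7: 1
6: 0
11: 0
14: 0
15: 0
20: 0
27: 0
Current total: 1 + 0 + 0 + 0 + 0 + 0 + 0 = 1
Shortfall: 21 − 1 = 20

20 inversions short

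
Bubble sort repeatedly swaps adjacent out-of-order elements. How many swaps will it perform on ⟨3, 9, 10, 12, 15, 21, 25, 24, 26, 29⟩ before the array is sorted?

Adjacent swaps: 1

The minimum number of adjacent swaps to sort an array equals its inversion count, since every such swap removes exactly one inversion.
Count inversions — for each element, later elements that are smaller:
3: none → 0
9: none → 0
10: none → 0
12: none → 0
15: none → 0
21: none → 0
25: 24 → 1
24: none → 0
26: none → 0
29: none → 0
Total inversions: 0 + 0 + 0 + 0 + 0 + 0 + 1 + 0 + 0 + 0 = 1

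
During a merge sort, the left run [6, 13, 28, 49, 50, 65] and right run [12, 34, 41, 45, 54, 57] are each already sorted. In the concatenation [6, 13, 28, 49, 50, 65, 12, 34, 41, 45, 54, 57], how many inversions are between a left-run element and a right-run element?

16

Count, for every r in R, how many entries of L exceed r:
r = 12: 13, 28, 49, 50, 65 → 5
r = 34: 49, 50, 65 → 3
r = 41: 49, 50, 65 → 3
r = 45: 49, 50, 65 → 3
r = 54: 65 → 1
r = 57: 65 → 1
Cross-inversions: 5 + 3 + 3 + 3 + 1 + 1 = 16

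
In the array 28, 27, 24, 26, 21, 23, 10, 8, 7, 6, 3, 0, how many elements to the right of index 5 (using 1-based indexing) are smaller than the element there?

6 such elements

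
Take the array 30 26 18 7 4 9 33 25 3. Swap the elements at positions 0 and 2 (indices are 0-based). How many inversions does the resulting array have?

21

Positions 0 and 2 hold 30 and 18; after swapping, the array is [18, 26, 30, 7, 4, 9, 33, 25, 3].
Sweep left to right; for each value list the smaller values that follow it:
18: 4
26: 5
30: 5
7: 2
4: 1
9: 1
33: 2
25: 1
3: 0
Sum: 4 + 5 + 5 + 2 + 1 + 1 + 2 + 1 + 0 = 21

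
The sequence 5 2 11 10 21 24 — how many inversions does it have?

2 out-of-order pairs

Count, for each position, how many later elements it exceeds:
5: 1
2: 0
11: 1
10: 0
21: 0
24: 0
Sum: 1 + 0 + 1 + 0 + 0 + 0 = 2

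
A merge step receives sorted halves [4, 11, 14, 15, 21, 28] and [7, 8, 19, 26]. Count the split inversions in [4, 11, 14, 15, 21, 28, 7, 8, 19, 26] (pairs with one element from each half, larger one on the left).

For each element r of the right run, count left-run elements greater than r:
r = 7: 11, 14, 15, 21, 28 → 5
r = 8: 11, 14, 15, 21, 28 → 5
r = 19: 21, 28 → 2
r = 26: 28 → 1
Cross-inversions: 5 + 5 + 2 + 1 = 13

13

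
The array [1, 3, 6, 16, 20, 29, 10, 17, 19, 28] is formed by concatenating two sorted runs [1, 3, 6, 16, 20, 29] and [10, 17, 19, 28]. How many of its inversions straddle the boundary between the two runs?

For each element r of the right run, count left-run elements greater than r:
r = 10: 16, 20, 29 → 3
r = 17: 20, 29 → 2
r = 19: 20, 29 → 2
r = 28: 29 → 1
Cross-inversions: 3 + 2 + 2 + 1 = 8

Cross-inversions: 8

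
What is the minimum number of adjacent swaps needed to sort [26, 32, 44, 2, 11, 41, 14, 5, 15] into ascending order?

Swaps: 21

The minimum number of adjacent swaps to sort an array equals its inversion count, since every such swap removes exactly one inversion.
Count inversions — for each element, later elements that are smaller:
26: 2, 11, 14, 5, 15 → 5
32: 2, 11, 14, 5, 15 → 5
44: 2, 11, 41, 14, 5, 15 → 6
2: none → 0
11: 5 → 1
41: 14, 5, 15 → 3
14: 5 → 1
5: none → 0
15: none → 0
Total inversions: 5 + 5 + 6 + 0 + 1 + 3 + 1 + 0 + 0 = 21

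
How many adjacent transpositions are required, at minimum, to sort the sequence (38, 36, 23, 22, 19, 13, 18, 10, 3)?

The minimum number of adjacent swaps to sort an array equals its inversion count, since every such swap removes exactly one inversion.
Count inversions — for each element, later elements that are smaller:
38: 36, 23, 22, 19, 13, 18, 10, 3 → 8
36: 23, 22, 19, 13, 18, 10, 3 → 7
23: 22, 19, 13, 18, 10, 3 → 6
22: 19, 13, 18, 10, 3 → 5
19: 13, 18, 10, 3 → 4
13: 10, 3 → 2
18: 10, 3 → 2
10: 3 → 1
3: none → 0
Total inversions: 8 + 7 + 6 + 5 + 4 + 2 + 2 + 1 + 0 = 35

35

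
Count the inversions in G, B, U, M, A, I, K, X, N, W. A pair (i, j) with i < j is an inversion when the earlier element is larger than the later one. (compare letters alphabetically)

13

For each element, count later entries that are smaller:
G → B, A → 2
B → A → 1
U → M, A, I, K, N → 5
M → A, I, K → 3
A → none → 0
I → none → 0
K → none → 0
X → N, W → 2
N → none → 0
W → none → 0
Sum: 2 + 1 + 5 + 3 + 0 + 0 + 0 + 2 + 0 + 0 = 13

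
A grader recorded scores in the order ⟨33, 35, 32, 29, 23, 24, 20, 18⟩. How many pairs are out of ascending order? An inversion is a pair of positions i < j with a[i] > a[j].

26

Sweep left to right; for each value list the smaller values that follow it:
33: 6
35: 6
32: 5
29: 4
23: 2
24: 2
20: 1
18: 0
Sum: 6 + 6 + 5 + 4 + 2 + 2 + 1 + 0 = 26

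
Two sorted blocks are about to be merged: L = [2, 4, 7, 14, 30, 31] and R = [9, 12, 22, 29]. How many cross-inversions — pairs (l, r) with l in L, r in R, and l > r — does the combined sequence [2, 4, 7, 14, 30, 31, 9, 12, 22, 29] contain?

For each element r of the right run, count left-run elements greater than r:
r = 9: 14, 30, 31 → 3
r = 12: 14, 30, 31 → 3
r = 22: 30, 31 → 2
r = 29: 30, 31 → 2
Cross-inversions: 3 + 3 + 2 + 2 = 10

10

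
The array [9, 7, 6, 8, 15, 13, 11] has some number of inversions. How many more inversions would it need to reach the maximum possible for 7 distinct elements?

Maximum inversions for 7 distinct elements is C(7, 2) = 7·6/2 = 21.
Current inversions — for each element, count later smaller elements:
9: 3
7: 1
6: 0
8: 0
15: 2
13: 1
11: 0
Current total: 3 + 1 + 0 + 0 + 2 + 1 + 0 = 7
Shortfall: 21 − 7 = 14

14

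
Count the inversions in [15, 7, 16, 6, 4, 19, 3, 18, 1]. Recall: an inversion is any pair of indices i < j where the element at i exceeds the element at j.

23

Count, for each position, how many later elements it exceeds:
15 → 7, 6, 4, 3, 1 → 5
7 → 6, 4, 3, 1 → 4
16 → 6, 4, 3, 1 → 4
6 → 4, 3, 1 → 3
4 → 3, 1 → 2
19 → 3, 18, 1 → 3
3 → 1 → 1
18 → 1 → 1
1 → none → 0
Sum: 5 + 4 + 4 + 3 + 2 + 3 + 1 + 1 + 0 = 23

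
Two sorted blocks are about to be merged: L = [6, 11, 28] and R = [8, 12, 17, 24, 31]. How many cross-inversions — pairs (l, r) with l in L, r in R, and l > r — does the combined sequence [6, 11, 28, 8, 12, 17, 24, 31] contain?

5

For each element r of the right run, count left-run elements greater than r:
r = 8: 11, 28 → 2
r = 12: 28 → 1
r = 17: 28 → 1
r = 24: 28 → 1
r = 31: none → 0
Cross-inversions: 2 + 1 + 1 + 1 + 0 = 5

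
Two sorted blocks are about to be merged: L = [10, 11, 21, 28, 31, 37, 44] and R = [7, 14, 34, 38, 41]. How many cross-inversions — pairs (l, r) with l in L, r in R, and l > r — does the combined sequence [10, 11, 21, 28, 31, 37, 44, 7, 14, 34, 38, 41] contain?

16

For each element r of the right run, count left-run elements greater than r:
r = 7: 10, 11, 21, 28, 31, 37, 44 → 7
r = 14: 21, 28, 31, 37, 44 → 5
r = 34: 37, 44 → 2
r = 38: 44 → 1
r = 41: 44 → 1
Cross-inversions: 7 + 5 + 2 + 1 + 1 = 16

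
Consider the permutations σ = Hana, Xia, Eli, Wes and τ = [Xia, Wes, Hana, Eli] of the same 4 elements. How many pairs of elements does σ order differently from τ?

Discordant pairs: 3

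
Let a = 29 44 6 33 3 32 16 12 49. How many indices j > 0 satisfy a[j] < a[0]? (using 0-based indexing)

The element at index 0 is 29.
Elements after it: 44, 6, 33, 3, 32, 16, 12, 49
Those smaller than 29: 6, 3, 16, 12

4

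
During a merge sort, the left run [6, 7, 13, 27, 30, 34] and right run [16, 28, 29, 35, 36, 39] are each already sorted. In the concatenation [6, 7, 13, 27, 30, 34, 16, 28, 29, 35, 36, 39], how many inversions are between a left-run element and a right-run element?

Count, for every r in R, how many entries of L exceed r:
r = 16: 27, 30, 34 → 3
r = 28: 30, 34 → 2
r = 29: 30, 34 → 2
r = 35: none → 0
r = 36: none → 0
r = 39: none → 0
Cross-inversions: 3 + 2 + 2 + 0 + 0 + 0 = 7

Cross-inversions: 7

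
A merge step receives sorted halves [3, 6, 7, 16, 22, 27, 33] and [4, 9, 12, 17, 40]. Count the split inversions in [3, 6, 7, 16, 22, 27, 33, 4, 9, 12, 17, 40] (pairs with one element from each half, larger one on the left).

17

Take each right-half value and tally the left-half values above it:
r = 4: 6, 7, 16, 22, 27, 33 → 6
r = 9: 16, 22, 27, 33 → 4
r = 12: 16, 22, 27, 33 → 4
r = 17: 22, 27, 33 → 3
r = 40: none → 0
Cross-inversions: 6 + 4 + 4 + 3 + 0 = 17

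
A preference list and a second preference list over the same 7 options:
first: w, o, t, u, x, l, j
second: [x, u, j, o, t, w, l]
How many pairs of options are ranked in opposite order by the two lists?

Assign each item its position (1..7) in the first ordering, then rewrite the second ordering as that position sequence:
positions: w→1, o→2, t→3, u→4, x→5, l→6, j→7
second ordering as positions: [5, 4, 7, 2, 3, 1, 6]
Discordant pairs = inversions in this position sequence.
5: 4, 2, 3, 1 → 4
4: 2, 3, 1 → 3
7: 2, 3, 1, 6 → 4
2: 1 → 1
3: 1 → 1
1: 0
6: 0
Total: 4 + 3 + 4 + 1 + 1 + 0 + 0 = 13

13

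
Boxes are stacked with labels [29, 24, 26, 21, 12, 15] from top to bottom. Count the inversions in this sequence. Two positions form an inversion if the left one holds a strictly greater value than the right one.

For each element, count later entries that are smaller:
29 → 24, 26, 21, 12, 15 → 5
24 → 21, 12, 15 → 3
26 → 21, 12, 15 → 3
21 → 12, 15 → 2
12 → none → 0
15 → none → 0
Sum: 5 + 3 + 3 + 2 + 0 + 0 = 13

Inversions: 13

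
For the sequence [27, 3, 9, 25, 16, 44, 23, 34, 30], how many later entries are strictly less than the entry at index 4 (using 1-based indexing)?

2

The element at index 4 is 25.
Elements after it: 16, 44, 23, 34, 30
Those smaller than 25: 16, 23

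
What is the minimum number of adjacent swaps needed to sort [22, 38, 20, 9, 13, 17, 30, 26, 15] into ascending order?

20

Minimum adjacent swaps = number of inversions (each swap of adjacent out-of-order elements removes one inversion and no swap can remove more).
Count inversions — for each element, later elements that are smaller:
22: 20, 9, 13, 17, 15 → 5
38: 20, 9, 13, 17, 30, 26, 15 → 7
20: 9, 13, 17, 15 → 4
9: none → 0
13: none → 0
17: 15 → 1
30: 26, 15 → 2
26: 15 → 1
15: none → 0
Total inversions: 5 + 7 + 4 + 0 + 0 + 1 + 2 + 1 + 0 = 20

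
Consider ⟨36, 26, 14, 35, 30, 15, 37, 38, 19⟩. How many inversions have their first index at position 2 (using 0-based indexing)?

The element at index 2 is 14.
Elements after it: 35, 30, 15, 37, 38, 19
None of them are smaller than 14.

0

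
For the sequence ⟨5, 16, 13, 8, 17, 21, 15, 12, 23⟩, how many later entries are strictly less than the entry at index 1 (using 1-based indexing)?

0

The element at index 1 is 5.
Elements after it: 16, 13, 8, 17, 21, 15, 12, 23
None of them are smaller than 5.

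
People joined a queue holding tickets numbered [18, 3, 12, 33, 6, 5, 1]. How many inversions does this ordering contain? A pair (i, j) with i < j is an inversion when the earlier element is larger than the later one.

15 inversions

Count, for each position, how many later elements it exceeds:
18: 5
3: 1
12: 3
33: 3
6: 2
5: 1
1: 0
Sum: 5 + 1 + 3 + 3 + 2 + 1 + 0 = 15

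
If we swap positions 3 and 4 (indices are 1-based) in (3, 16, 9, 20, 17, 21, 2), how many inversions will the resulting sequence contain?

Positions 3 and 4 hold 9 and 20; after swapping, the array is [3, 16, 20, 9, 17, 21, 2].
Element-by-element contributions:
3: 1
16: 2
20: 3
9: 1
17: 1
21: 1
2: 0
Sum: 1 + 2 + 3 + 1 + 1 + 1 + 0 = 9

9 inversions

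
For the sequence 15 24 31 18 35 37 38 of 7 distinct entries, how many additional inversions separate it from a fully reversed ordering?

Maximum inversions for 7 distinct elements is C(7, 2) = 7·6/2 = 21.
Current inversions — for each element, count later smaller elements:
15: 0
24: 1
31: 1
18: 0
35: 0
37: 0
38: 0
Current total: 0 + 1 + 1 + 0 + 0 + 0 + 0 = 2
Shortfall: 21 − 2 = 19

19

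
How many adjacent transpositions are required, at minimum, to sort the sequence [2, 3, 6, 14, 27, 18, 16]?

The minimum number of adjacent swaps to sort an array equals its inversion count, since every such swap removes exactly one inversion.
Count inversions — for each element, later elements that are smaller:
2: none → 0
3: none → 0
6: none → 0
14: none → 0
27: 18, 16 → 2
18: 16 → 1
16: none → 0
Total inversions: 0 + 0 + 0 + 0 + 2 + 1 + 0 = 3

3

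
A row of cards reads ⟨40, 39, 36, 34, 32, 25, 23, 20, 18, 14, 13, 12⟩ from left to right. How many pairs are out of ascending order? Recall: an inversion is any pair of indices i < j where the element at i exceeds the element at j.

There are 66 inversions.

For each element, count later entries that are smaller:
40: 11
39: 10
36: 9
34: 8
32: 7
25: 6
23: 5
20: 4
18: 3
14: 2
13: 1
12: 0
Sum: 11 + 10 + 9 + 8 + 7 + 6 + 5 + 4 + 3 + 2 + 1 + 0 = 66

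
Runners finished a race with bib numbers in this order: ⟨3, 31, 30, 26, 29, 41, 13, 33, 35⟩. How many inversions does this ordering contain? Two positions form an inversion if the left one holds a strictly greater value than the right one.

12 inversions

For each element, count later entries that are smaller:
3: 0
31: 4
30: 3
26: 1
29: 1
41: 3
13: 0
33: 0
35: 0
Sum: 0 + 4 + 3 + 1 + 1 + 3 + 0 + 0 + 0 = 12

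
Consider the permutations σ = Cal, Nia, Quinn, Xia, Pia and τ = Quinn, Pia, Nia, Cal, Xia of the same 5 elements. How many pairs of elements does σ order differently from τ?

Assign each item its position (1..5) in the first ordering, then rewrite the second ordering as that position sequence:
positions: Cal→1, Nia→2, Quinn→3, Xia→4, Pia→5
second ordering as positions: [3, 5, 2, 1, 4]
Discordant pairs = inversions in this position sequence.
3: 2, 1 → 2
5: 2, 1, 4 → 3
2: 1 → 1
1: 0
4: 0
Total: 2 + 3 + 1 + 0 + 0 = 6

There are 6 discordant pairs.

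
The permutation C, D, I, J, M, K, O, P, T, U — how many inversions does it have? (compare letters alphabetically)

There is 1 inversion.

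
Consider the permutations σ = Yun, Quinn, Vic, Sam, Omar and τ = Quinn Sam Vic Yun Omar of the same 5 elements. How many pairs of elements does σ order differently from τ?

Assign each item its position (1..5) in the first ordering, then rewrite the second ordering as that position sequence:
positions: Yun→1, Quinn→2, Vic→3, Sam→4, Omar→5
second ordering as positions: [2, 4, 3, 1, 5]
Discordant pairs = inversions in this position sequence.
2: 1 → 1
4: 3, 1 → 2
3: 1 → 1
1: 0
5: 0
Total: 1 + 2 + 1 + 0 + 0 = 4

4 discordant pairs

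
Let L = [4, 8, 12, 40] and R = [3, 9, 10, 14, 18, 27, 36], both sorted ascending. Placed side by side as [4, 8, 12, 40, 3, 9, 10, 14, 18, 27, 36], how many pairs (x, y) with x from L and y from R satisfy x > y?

12 cross-inversions

For each element r of the right run, count left-run elements greater than r:
r = 3: 4, 8, 12, 40 → 4
r = 9: 12, 40 → 2
r = 10: 12, 40 → 2
r = 14: 40 → 1
r = 18: 40 → 1
r = 27: 40 → 1
r = 36: 40 → 1
Cross-inversions: 4 + 2 + 2 + 1 + 1 + 1 + 1 = 12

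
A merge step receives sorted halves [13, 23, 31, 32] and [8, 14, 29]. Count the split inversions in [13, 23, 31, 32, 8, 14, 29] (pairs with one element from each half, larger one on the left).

For each element r of the right run, count left-run elements greater than r:
r = 8: 13, 23, 31, 32 → 4
r = 14: 23, 31, 32 → 3
r = 29: 31, 32 → 2
Cross-inversions: 4 + 3 + 2 = 9

9 cross-inversions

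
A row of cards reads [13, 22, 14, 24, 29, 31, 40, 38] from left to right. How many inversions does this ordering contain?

2

Sweep left to right; for each value list the smaller values that follow it:
13: 0
22: 1
14: 0
24: 0
29: 0
31: 0
40: 1
38: 0
Sum: 0 + 1 + 0 + 0 + 0 + 0 + 1 + 0 = 2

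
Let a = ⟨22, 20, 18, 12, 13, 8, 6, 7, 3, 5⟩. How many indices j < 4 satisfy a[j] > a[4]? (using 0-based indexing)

3

The element at index 4 is 13.
Elements before it: 22, 20, 18, 12
Those larger than 13: 22, 20, 18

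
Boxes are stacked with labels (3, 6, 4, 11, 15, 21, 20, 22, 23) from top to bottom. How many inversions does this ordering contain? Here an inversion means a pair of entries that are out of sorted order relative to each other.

2

Element-by-element contributions:
3: 0
6: 1
4: 0
11: 0
15: 0
21: 1
20: 0
22: 0
23: 0
Sum: 0 + 1 + 0 + 0 + 0 + 1 + 0 + 0 + 0 = 2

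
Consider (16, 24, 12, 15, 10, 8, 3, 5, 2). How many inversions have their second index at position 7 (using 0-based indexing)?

The element at index 7 is 5.
Elements before it: 16, 24, 12, 15, 10, 8, 3
Those larger than 5: 16, 24, 12, 15, 10, 8

6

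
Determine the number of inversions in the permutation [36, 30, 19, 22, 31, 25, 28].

Out-of-order index pairs (1-indexed):
(1,2): 36 > 30
(1,3): 36 > 19
(1,4): 36 > 22
(1,5): 36 > 31
(1,6): 36 > 25
(1,7): 36 > 28
(2,3): 30 > 19
(2,4): 30 > 22
(2,6): 30 > 25
(2,7): 30 > 28
(5,6): 31 > 25
(5,7): 31 > 28
That's 12 pairs.

There are 12 out-of-order pairs.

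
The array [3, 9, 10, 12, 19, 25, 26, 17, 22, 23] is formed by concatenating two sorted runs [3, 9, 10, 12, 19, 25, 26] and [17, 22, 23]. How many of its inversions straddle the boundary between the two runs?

For each element r of the right run, count left-run elements greater than r:
r = 17: 19, 25, 26 → 3
r = 22: 25, 26 → 2
r = 23: 25, 26 → 2
Cross-inversions: 3 + 2 + 2 = 7

7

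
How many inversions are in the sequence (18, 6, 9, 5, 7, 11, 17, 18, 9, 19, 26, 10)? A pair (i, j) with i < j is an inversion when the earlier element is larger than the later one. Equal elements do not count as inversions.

Count, for each position, how many later elements it exceeds:
18: 8
6: 1
9: 2
5: 0
7: 0
11: 2
17: 2
18: 2
9: 0
19: 1
26: 1
10: 0
Sum: 8 + 1 + 2 + 0 + 0 + 2 + 2 + 2 + 0 + 1 + 1 + 0 = 19

19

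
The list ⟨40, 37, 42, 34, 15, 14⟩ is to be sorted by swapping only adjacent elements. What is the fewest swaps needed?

13 swaps

Minimum adjacent swaps = number of inversions (each swap of adjacent out-of-order elements removes one inversion and no swap can remove more).
Count inversions — for each element, later elements that are smaller:
40: 37, 34, 15, 14 → 4
37: 34, 15, 14 → 3
42: 34, 15, 14 → 3
34: 15, 14 → 2
15: 14 → 1
14: none → 0
Total inversions: 4 + 3 + 3 + 2 + 1 + 0 = 13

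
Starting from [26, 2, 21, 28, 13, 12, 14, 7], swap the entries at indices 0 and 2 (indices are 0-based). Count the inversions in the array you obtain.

There are 17 inversions.

Positions 0 and 2 hold 26 and 21; after swapping, the array is [21, 2, 26, 28, 13, 12, 14, 7].
Sweep left to right; for each value list the smaller values that follow it:
21 → 2, 13, 12, 14, 7 → 5
2 → none → 0
26 → 13, 12, 14, 7 → 4
28 → 13, 12, 14, 7 → 4
13 → 12, 7 → 2
12 → 7 → 1
14 → 7 → 1
7 → none → 0
Sum: 5 + 0 + 4 + 4 + 2 + 1 + 1 + 0 = 17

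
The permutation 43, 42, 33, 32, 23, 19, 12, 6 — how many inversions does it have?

For each element, count later entries that are smaller:
43: 7
42: 6
33: 5
32: 4
23: 3
19: 2
12: 1
6: 0
Sum: 7 + 6 + 5 + 4 + 3 + 2 + 1 + 0 = 28

28 inversions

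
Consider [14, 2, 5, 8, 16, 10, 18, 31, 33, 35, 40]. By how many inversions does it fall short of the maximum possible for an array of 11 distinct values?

Maximum inversions for 11 distinct elements is C(11, 2) = 11·10/2 = 55.
Current inversions — for each element, count later smaller elements:
14: 4
2: 0
5: 0
8: 0
16: 1
10: 0
18: 0
31: 0
33: 0
35: 0
40: 0
Current total: 4 + 0 + 0 + 0 + 1 + 0 + 0 + 0 + 0 + 0 + 0 = 5
Shortfall: 55 − 5 = 50

50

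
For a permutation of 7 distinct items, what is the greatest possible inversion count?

21

A reversed (strictly descending) arrangement makes every pair an inversion, giving C(7, 2) inversions.
C(7, 2) = 7·6/2 = 21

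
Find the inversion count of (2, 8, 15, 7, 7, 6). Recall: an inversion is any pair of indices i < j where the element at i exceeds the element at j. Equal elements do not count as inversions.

There are 8 out-of-order pairs.

Sweep left to right; for each value list the smaller values that follow it:
2 → none → 0
8 → 7, 7, 6 → 3
15 → 7, 7, 6 → 3
7 → 6 → 1
7 → 6 → 1
6 → none → 0
Sum: 0 + 3 + 3 + 1 + 1 + 0 = 8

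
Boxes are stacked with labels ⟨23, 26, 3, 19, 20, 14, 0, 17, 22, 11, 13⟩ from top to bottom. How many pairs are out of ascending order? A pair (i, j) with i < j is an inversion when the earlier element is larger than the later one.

36 out-of-order pairs

Element-by-element contributions:
23: 9
26: 9
3: 1
19: 5
20: 5
14: 3
0: 0
17: 2
22: 2
11: 0
13: 0
Sum: 9 + 9 + 1 + 5 + 5 + 3 + 0 + 2 + 2 + 0 + 0 = 36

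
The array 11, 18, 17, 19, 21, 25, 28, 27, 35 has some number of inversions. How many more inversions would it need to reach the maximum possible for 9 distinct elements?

Maximum inversions for 9 distinct elements is C(9, 2) = 9·8/2 = 36.
Current inversions — for each element, count later smaller elements:
11: 0
18: 1
17: 0
19: 0
21: 0
25: 0
28: 1
27: 0
35: 0
Current total: 0 + 1 + 0 + 0 + 0 + 0 + 1 + 0 + 0 = 2
Shortfall: 36 − 2 = 34

34 inversions short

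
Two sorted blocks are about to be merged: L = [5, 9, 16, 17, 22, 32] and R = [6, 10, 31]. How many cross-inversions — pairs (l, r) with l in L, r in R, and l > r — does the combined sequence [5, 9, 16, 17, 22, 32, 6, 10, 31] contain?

10

For each element r of the right run, count left-run elements greater than r:
r = 6: 9, 16, 17, 22, 32 → 5
r = 10: 16, 17, 22, 32 → 4
r = 31: 32 → 1
Cross-inversions: 5 + 4 + 1 = 10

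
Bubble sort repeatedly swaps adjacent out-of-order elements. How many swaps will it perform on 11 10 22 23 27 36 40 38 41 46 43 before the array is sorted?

Minimum adjacent swaps = number of inversions (each swap of adjacent out-of-order elements removes one inversion and no swap can remove more).
Count inversions — for each element, later elements that are smaller:
11: 10 → 1
10: none → 0
22: none → 0
23: none → 0
27: none → 0
36: none → 0
40: 38 → 1
38: none → 0
41: none → 0
46: 43 → 1
43: none → 0
Total inversions: 1 + 0 + 0 + 0 + 0 + 0 + 1 + 0 + 0 + 1 + 0 = 3

Swaps: 3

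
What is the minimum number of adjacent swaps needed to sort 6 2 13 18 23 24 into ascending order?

Each adjacent swap fixes exactly one inversion, so the minimum swap count equals the number of inversions.
Count inversions — for each element, later elements that are smaller:
6: 2 → 1
2: none → 0
13: none → 0
18: none → 0
23: none → 0
24: none → 0
Total inversions: 1 + 0 + 0 + 0 + 0 + 0 = 1

There is 1 swap.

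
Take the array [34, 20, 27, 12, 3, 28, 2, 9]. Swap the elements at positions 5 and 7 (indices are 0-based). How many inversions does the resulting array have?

Inversions: 20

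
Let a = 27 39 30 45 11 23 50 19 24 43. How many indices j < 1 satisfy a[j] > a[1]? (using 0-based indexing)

The element at index 1 is 39.
Elements before it: 27
None of them are larger than 39.

0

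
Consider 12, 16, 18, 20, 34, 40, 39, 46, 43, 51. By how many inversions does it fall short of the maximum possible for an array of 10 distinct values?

43

Maximum inversions for 10 distinct elements is C(10, 2) = 10·9/2 = 45.
Current inversions — for each element, count later smaller elements:
12: 0
16: 0
18: 0
20: 0
34: 0
40: 1
39: 0
46: 1
43: 0
51: 0
Current total: 0 + 0 + 0 + 0 + 0 + 1 + 0 + 1 + 0 + 0 = 2
Shortfall: 45 − 2 = 43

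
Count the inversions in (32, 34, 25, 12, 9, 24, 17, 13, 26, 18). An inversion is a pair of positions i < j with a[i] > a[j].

28 out-of-order pairs

For each element, count later entries that are smaller:
32 → 25, 12, 9, 24, 17, 13, 26, 18 → 8
34 → 25, 12, 9, 24, 17, 13, 26, 18 → 8
25 → 12, 9, 24, 17, 13, 18 → 6
12 → 9 → 1
9 → none → 0
24 → 17, 13, 18 → 3
17 → 13 → 1
13 → none → 0
26 → 18 → 1
18 → none → 0
Sum: 8 + 8 + 6 + 1 + 0 + 3 + 1 + 0 + 1 + 0 = 28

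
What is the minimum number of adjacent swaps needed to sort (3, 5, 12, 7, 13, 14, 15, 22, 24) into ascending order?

The minimum number of adjacent swaps to sort an array equals its inversion count, since every such swap removes exactly one inversion.
Count inversions — for each element, later elements that are smaller:
3: none → 0
5: none → 0
12: 7 → 1
7: none → 0
13: none → 0
14: none → 0
15: none → 0
22: none → 0
24: none → 0
Total inversions: 0 + 0 + 1 + 0 + 0 + 0 + 0 + 0 + 0 = 1

1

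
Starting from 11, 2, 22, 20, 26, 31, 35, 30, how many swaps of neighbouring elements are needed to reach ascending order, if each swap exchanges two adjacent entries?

4 adjacent swaps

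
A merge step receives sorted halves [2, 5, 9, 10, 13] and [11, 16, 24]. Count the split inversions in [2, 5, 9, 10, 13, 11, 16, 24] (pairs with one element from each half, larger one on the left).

1

Take each right-half value and tally the left-half values above it:
r = 11: 13 → 1
r = 16: none → 0
r = 24: none → 0
Cross-inversions: 1 + 0 + 0 = 1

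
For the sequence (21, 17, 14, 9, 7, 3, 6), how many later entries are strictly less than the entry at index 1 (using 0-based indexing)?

5

The element at index 1 is 17.
Elements after it: 14, 9, 7, 3, 6
Those smaller than 17: 14, 9, 7, 3, 6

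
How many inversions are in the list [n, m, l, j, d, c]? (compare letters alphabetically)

15 inversions

For each element, count later entries that are smaller:
n: 5
m: 4
l: 3
j: 2
d: 1
c: 0
Sum: 5 + 4 + 3 + 2 + 1 + 0 = 15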